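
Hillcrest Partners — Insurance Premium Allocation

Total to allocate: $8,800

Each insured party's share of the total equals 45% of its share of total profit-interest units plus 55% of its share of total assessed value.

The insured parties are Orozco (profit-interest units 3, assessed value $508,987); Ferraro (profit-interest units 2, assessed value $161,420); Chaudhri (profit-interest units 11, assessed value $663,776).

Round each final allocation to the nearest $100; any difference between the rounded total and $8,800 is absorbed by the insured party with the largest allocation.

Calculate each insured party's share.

Totals — profit-interest units 16, assessed value 1,334,183.
Blended shares (45% profit-interest units + 55% assessed value): Orozco 0.2942; Ferraro 0.1228; Chaudhri 0.5830.
Proportional shares: Orozco 2,588.95; Ferraro 1,080.58; Chaudhri 5,130.47.
At nearest $100: Orozco $2,600; Ferraro $1,100; Chaudhri $5,100. Sum = $8,800.
Rounded total matches; no reconciliation needed.

Orozco: $2,600 | Ferraro: $1,100 | Chaudhri: $5,100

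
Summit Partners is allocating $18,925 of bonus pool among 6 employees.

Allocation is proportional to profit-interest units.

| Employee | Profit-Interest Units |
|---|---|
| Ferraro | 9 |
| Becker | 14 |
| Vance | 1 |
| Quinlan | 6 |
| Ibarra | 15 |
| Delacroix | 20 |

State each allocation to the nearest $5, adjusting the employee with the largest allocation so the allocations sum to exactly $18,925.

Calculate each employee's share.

Ferraro: $2,620 | Becker: $4,075 | Vance: $290 | Quinlan: $1,745 | Ibarra: $4,365 | Delacroix: $5,830

Sum of profit-interest units: 65.
Proportional shares: Ferraro 9/65 × $18,925 = 2,620.38; Becker 14/65 × $18,925 = 4,076.15; Vance 1/65 × $18,925 = 291.15; Quinlan 6/65 × $18,925 = 1,746.92; Ibarra 15/65 × $18,925 = 4,367.31; Delacroix 20/65 × $18,925 = 5,823.08.
At nearest $5: Ferraro $2,620; Becker $4,075; Vance $290; Quinlan $1,745; Ibarra $4,365; Delacroix $5,825. Sum = $18,920.
Difference $18,925 − $18,920 = +$5 applied to largest allocation (Delacroix): Delacroix becomes $5,830.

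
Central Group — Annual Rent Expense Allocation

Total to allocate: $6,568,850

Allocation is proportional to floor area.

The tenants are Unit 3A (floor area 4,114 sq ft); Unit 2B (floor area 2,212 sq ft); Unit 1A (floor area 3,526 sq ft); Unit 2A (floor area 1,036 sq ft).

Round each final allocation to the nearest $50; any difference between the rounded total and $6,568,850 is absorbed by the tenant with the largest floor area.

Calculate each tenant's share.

Floor area total: 10,888.
Unrounded shares: Unit 3A 4,114/10,888 × $6,568,850 = 2,482,021.39; Unit 2B 2,212/10,888 × $6,568,850 = 1,334,523.90; Unit 1A 3,526/10,888 × $6,568,850 = 2,127,274.53; Unit 2A 1,036/10,888 × $6,568,850 = 625,030.18.
After rounding ($50): Unit 3A $2,482,000; Unit 2B $1,334,500; Unit 1A $2,127,250; Unit 2A $625,050. Sum = $6,568,800.
Difference $6,568,850 − $6,568,800 = +$50 applied to largest floor area (Unit 3A): Unit 3A becomes $2,482,050.

Unit 3A: $2,482,050; Unit 2B: $1,334,500; Unit 1A: $2,127,250; Unit 2A: $625,050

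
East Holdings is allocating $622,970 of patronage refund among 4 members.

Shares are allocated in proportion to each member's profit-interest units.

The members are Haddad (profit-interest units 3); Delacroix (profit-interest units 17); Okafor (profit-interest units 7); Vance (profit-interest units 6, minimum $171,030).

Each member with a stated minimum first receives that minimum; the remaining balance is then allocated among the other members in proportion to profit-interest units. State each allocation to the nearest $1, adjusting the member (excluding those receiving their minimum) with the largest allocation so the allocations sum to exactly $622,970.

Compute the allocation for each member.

Haddad: $50,216 | Delacroix: $284,554 | Okafor: $117,170 | Vance: $171,030

Minimums first: Vance $171,030. Balance $451,940.
Balance split over remaining profit-interest units 27: Haddad 50,215.56 → $50,216; Delacroix 284,554.81 → $284,555; Okafor 117,169.63 → $117,170.
Rounding difference −$1 applied to Delacroix → $284,554.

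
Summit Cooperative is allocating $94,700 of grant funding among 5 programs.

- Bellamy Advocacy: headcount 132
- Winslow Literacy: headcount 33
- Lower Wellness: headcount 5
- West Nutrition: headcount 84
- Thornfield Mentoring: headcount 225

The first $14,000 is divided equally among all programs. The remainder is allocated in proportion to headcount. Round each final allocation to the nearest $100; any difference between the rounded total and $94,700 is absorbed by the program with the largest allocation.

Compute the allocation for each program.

Equal tier: $14,000 ÷ 5 = $2,800 apiece.
Remainder $80,700 by headcount (total 479): Bellamy Advocacy 22,238.83 → $22,200; Winslow Literacy 5,559.71 → $5,600; Lower Wellness 842.38 → $800; West Nutrition 14,151.98 → $14,200; Thornfield Mentoring 37,907.10 → $37,900.
Totals: Bellamy Advocacy $2,800 + $22,200 = $25,000; Winslow Literacy $2,800 + $5,600 = $8,400; Lower Wellness $2,800 + $800 = $3,600; West Nutrition $2,800 + $14,200 = $17,000; Thornfield Mentoring $2,800 + $37,900 = $40,700.

Bellamy Advocacy: $25,000 | Winslow Literacy: $8,400 | Lower Wellness: $3,600 | West Nutrition: $17,000 | Thornfield Mentoring: $40,700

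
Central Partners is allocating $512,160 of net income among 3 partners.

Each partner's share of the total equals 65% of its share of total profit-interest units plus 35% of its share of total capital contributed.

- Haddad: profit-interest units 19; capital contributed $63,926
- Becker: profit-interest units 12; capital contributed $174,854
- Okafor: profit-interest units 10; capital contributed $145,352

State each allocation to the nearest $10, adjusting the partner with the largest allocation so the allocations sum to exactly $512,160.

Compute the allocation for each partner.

Haddad: $184,110 | Becker: $179,030 | Okafor: $149,020

Profit-interest units total 41; capital contributed total 384,132.
Composite weights (65% profit-interest units + 35% capital contributed): Haddad 0.3595; Becker 0.3496; Okafor 0.2910.
Pro-rata amounts: Haddad 184,103.79; Becker 179,031.30; Okafor 149,024.91.
At nearest $10: Haddad $184,100; Becker $179,030; Okafor $149,020. Sum = $512,150.
Difference $512,160 − $512,150 = +$10 applied to largest allocation (Haddad): Haddad becomes $184,110.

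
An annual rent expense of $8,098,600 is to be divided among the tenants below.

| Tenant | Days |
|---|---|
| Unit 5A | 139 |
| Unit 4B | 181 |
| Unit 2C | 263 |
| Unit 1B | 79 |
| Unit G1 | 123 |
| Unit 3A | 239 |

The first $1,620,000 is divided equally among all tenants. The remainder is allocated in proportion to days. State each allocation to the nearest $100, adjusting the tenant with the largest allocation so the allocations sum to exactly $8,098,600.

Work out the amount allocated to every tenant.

Equal tier: $1,620,000 ÷ 6 = $270,000 apiece.
Remainder $6,478,600 by days (total 1,024): Unit 5A 879,419.34 → $879,400; Unit 4B 1,145,143.16 → $1,145,100; Unit 2C 1,663,937.30 → $1,663,900; Unit 1B 499,813.87 → $499,800; Unit G1 778,191.21 → $778,200; Unit 3A 1,512,095.12 → $1,512,100.
Rounding difference +$100 on remainder applied to Unit 2C.
Totals: Unit 5A $270,000 + $879,400 = $1,149,400; Unit 4B $270,000 + $1,145,100 = $1,415,100; Unit 2C $270,000 + $1,664,000 = $1,934,000; Unit 1B $270,000 + $499,800 = $769,800; Unit G1 $270,000 + $778,200 = $1,048,200; Unit 3A $270,000 + $1,512,100 = $1,782,100.

Unit 5A: $1,149,400; Unit 4B: $1,415,100; Unit 2C: $1,934,000; Unit 1B: $769,800; Unit G1: $1,048,200; Unit 3A: $1,782,100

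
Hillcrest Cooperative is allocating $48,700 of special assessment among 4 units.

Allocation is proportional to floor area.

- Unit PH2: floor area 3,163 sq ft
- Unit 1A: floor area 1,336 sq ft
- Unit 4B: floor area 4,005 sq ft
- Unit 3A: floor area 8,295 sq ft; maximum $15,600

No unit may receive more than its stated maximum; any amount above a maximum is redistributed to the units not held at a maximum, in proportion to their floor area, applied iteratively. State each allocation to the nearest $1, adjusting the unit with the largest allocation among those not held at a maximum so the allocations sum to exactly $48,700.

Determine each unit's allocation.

Floor area total: 16,799.
Unconstrained shares: Unit PH2 9,169.48; Unit 1A 3,873.04; Unit 4B 11,610.42; Unit 3A 24,047.06.
Held at cap: Unit 3A ($15,600); remaining pool $33,100 reallocated over remaining floor area 8,504.
Remaining shares: Unit PH2 12,311.30 → $12,311; Unit 1A 5,200.09 → $5,200; Unit 4B 15,588.61 → $15,589.

Unit PH2: $12,311 | Unit 1A: $5,200 | Unit 4B: $15,589 | Unit 3A: $15,600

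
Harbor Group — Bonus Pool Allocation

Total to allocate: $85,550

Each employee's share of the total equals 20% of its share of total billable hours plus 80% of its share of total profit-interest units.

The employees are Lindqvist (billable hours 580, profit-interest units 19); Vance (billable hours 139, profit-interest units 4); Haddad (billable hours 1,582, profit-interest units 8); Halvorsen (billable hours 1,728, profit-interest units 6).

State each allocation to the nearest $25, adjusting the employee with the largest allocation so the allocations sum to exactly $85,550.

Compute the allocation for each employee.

Billable hours total 4,029; profit-interest units total 37.
Composite weights (20% billable hours + 80% profit-interest units): Lindqvist 0.4396; Vance 0.0934; Haddad 0.2515; Halvorsen 0.2155.
Unrounded shares: Lindqvist 37,607.96; Vance 7,989.21; Haddad 21,516.14; Halvorsen 18,436.70.
After rounding ($25): Lindqvist $37,600; Vance $8,000; Haddad $21,525; Halvorsen $18,425. Sum = $85,550.
No rounding difference to absorb.

Lindqvist: $37,600 · Vance: $8,000 · Haddad: $21,525 · Halvorsen: $18,425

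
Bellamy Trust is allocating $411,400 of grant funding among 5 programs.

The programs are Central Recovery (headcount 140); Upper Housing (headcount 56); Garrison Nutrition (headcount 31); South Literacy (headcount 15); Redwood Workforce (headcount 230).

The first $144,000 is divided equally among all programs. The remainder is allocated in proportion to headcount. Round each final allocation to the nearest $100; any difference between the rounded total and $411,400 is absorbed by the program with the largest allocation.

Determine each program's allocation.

$144,000 shared equally gives $28,800 per program.
Remainder $267,400 by headcount (total 472): Central Recovery 79,313.56 → $79,300; Upper Housing 31,725.42 → $31,700; Garrison Nutrition 17,562.29 → $17,600; South Literacy 8,497.88 → $8,500; Redwood Workforce 130,300.85 → $130,300.
Totals: Central Recovery $28,800 + $79,300 = $108,100; Upper Housing $28,800 + $31,700 = $60,500; Garrison Nutrition $28,800 + $17,600 = $46,400; South Literacy $28,800 + $8,500 = $37,300; Redwood Workforce $28,800 + $130,300 = $159,100.

Central Recovery: $108,100 | Upper Housing: $60,500 | Garrison Nutrition: $46,400 | South Literacy: $37,300 | Redwood Workforce: $159,100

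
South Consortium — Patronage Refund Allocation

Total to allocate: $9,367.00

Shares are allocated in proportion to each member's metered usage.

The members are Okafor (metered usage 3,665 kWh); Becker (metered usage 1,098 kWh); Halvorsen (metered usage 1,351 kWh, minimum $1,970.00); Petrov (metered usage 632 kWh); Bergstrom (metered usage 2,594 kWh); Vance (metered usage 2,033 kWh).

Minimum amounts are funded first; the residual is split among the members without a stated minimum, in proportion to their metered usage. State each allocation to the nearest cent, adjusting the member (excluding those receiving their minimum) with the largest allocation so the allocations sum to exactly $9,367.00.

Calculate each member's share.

Fund the minimums — Halvorsen $1,970.00. Residual $7,397.00.
Residual split over remaining metered usage 10,022: Okafor 2,705.0494 → $2,705.05; Becker 810.4077 → $810.41; Petrov 466.4642 → $466.46; Bergstrom 1,914.5697 → $1,914.57; Vance 1,500.5090 → $1,500.51.

Okafor: $2,705.05; Becker: $810.41; Halvorsen: $1,970.00; Petrov: $466.46; Bergstrom: $1,914.57; Vance: $1,500.51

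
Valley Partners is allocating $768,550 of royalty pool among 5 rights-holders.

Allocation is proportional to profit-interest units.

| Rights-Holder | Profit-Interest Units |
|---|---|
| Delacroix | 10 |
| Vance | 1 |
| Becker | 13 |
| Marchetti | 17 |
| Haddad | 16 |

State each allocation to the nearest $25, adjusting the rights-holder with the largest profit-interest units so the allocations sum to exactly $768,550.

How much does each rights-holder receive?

Total profit-interest units = 57.
Unrounded shares: Delacroix 10/57 × $768,550 = 134,833.33; Vance 1/57 × $768,550 = 13,483.33; Becker 13/57 × $768,550 = 175,283.33; Marchetti 17/57 × $768,550 = 229,216.67; Haddad 16/57 × $768,550 = 215,733.33.
Rounded to nearest $25: Delacroix $134,825; Vance $13,475; Becker $175,275; Marchetti $229,225; Haddad $215,725. Sum = $768,525.
Difference $768,550 − $768,525 = +$25 applied to largest profit-interest units (Marchetti): Marchetti becomes $229,250.

Delacroix: $134,825; Vance: $13,475; Becker: $175,275; Marchetti: $229,250; Haddad: $215,725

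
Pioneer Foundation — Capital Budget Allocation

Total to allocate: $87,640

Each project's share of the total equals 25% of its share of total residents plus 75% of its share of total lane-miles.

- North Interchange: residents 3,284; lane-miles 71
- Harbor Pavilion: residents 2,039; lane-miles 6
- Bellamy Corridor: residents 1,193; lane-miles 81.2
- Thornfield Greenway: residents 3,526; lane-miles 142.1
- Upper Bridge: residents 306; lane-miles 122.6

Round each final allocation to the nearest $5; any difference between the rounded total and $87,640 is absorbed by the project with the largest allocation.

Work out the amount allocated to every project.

North Interchange: $17,990; Harbor Pavilion: $5,250; Bellamy Corridor: $15,145; Thornfield Greenway: $29,550; Upper Bridge: $19,705

Residents total 10,348; lane-miles total 422.9.
Composite weights (25% residents + 75% lane-miles): North Interchange 0.2053; Harbor Pavilion 0.0599; Bellamy Corridor 0.1728; Thornfield Greenway 0.3372; Upper Bridge 0.2248.
Pro-rata amounts: North Interchange 17,988.57; Harbor Pavilion 5,249.77; Bellamy Corridor 15,146.62; Thornfield Greenway 29,551.81; Upper Bridge 19,703.23.
After rounding ($5): North Interchange $17,990; Harbor Pavilion $5,250; Bellamy Corridor $15,145; Thornfield Greenway $29,550; Upper Bridge $19,705. Sum = $87,640.
Rounded total matches; no reconciliation needed.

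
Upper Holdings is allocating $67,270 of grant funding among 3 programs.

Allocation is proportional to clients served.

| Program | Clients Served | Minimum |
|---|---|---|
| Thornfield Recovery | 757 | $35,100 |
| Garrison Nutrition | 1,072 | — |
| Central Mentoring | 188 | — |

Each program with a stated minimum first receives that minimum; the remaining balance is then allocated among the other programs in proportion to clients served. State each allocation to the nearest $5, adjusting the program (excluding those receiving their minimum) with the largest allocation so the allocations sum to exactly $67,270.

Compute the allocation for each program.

Thornfield Recovery: $35,100 · Garrison Nutrition: $27,370 · Central Mentoring: $4,800

Fund the minimums — Thornfield Recovery $35,100. Remaining pool $32,170.
Remaining pool split over remaining clients served 1,260: Garrison Nutrition 27,370.03 → $27,370; Central Mentoring 4,799.97 → $4,800.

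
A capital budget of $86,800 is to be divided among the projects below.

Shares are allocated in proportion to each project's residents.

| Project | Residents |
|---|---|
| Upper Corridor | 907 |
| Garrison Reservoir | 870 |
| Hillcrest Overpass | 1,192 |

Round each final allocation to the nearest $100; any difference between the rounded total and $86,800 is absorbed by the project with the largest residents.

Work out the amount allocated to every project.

Upper Corridor: $26,500; Garrison Reservoir: $25,400; Hillcrest Overpass: $34,900

Total residents = 907 + 870 + 1,192 = 2,969.
Pro-rata amounts: Upper Corridor 26,516.54; Garrison Reservoir 25,434.83; Hillcrest Overpass 34,848.64.
Rounded to nearest $100: Upper Corridor $26,500; Garrison Reservoir $25,400; Hillcrest Overpass $34,800. Sum = $86,700.
Difference $86,800 − $86,700 = +$100 applied to largest residents (Hillcrest Overpass): Hillcrest Overpass becomes $34,900.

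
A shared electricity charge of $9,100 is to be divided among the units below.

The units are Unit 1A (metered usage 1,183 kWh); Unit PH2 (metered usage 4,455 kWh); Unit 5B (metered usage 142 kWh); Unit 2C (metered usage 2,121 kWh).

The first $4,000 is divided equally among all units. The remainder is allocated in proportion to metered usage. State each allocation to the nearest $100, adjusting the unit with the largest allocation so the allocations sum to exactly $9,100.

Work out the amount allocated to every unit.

Unit 1A: $1,800 | Unit PH2: $3,800 | Unit 5B: $1,100 | Unit 2C: $2,400

Equal tier: $4,000 ÷ 4 = $1,000 apiece.
Remainder $5,100 by metered usage (total 7,901): Unit 1A 763.61 → $800; Unit PH2 2,875.65 → $2,900; Unit 5B 91.66 → $100; Unit 2C 1,369.08 → $1,400.
Rounding difference −$100 on remainder applied to Unit PH2.
Totals: Unit 1A $1,000 + $800 = $1,800; Unit PH2 $1,000 + $2,800 = $3,800; Unit 5B $1,000 + $100 = $1,100; Unit 2C $1,000 + $1,400 = $2,400.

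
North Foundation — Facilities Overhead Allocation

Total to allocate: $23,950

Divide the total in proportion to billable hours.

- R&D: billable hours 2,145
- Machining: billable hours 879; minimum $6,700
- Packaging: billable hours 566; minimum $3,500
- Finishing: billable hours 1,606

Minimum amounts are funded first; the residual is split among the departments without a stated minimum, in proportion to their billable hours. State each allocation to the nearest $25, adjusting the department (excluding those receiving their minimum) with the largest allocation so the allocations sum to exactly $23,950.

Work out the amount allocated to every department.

Minimums first: Machining $6,700; Packaging $3,500. Remaining pool $13,750.
Remaining pool split over remaining billable hours 3,751: R&D 7,862.90 → $7,875; Finishing 5,887.10 → $5,875.

R&D: $7,875 | Machining: $6,700 | Packaging: $3,500 | Finishing: $5,875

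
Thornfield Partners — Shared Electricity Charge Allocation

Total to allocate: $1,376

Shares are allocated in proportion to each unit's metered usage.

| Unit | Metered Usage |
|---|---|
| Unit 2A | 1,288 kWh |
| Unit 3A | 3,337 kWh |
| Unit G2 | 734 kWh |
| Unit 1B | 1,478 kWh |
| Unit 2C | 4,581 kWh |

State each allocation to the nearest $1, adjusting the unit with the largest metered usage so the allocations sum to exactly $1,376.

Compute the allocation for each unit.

Unit 2A: $155; Unit 3A: $402; Unit G2: $88; Unit 1B: $178; Unit 2C: $553

Sum of metered usage: 1,288 + 3,337 + 734 + 1,478 + 4,581 = 11,418.
Unrounded shares: Unit 2A 155.22; Unit 3A 402.15; Unit G2 88.46; Unit 1B 178.12; Unit 2C 552.06.
After rounding ($1): Unit 2A $155; Unit 3A $402; Unit G2 $88; Unit 1B $178; Unit 2C $552. Sum = $1,375.
Difference $1,376 − $1,375 = +$1 applied to largest metered usage (Unit 2C): Unit 2C becomes $553.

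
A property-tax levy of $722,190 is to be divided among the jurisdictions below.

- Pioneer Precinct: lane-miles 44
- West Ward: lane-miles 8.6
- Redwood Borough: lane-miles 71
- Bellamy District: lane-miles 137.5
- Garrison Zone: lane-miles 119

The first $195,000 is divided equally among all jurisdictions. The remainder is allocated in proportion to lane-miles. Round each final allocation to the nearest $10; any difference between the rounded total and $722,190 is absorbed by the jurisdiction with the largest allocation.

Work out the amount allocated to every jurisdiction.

Equal tier: $195,000 ÷ 5 = $39,000 apiece.
Remainder $527,190 by lane-miles (total 380.1): Pioneer Precinct 61,026.99 → $61,030; West Ward 11,928.00 → $11,930; Redwood Borough 98,475.37 → $98,480; Bellamy District 190,709.35 → $190,710; Garrison Zone 165,050.28 → $165,050.
Rounding difference −$10 on remainder applied to Bellamy District.
Totals: Pioneer Precinct $39,000 + $61,030 = $100,030; West Ward $39,000 + $11,930 = $50,930; Redwood Borough $39,000 + $98,480 = $137,480; Bellamy District $39,000 + $190,700 = $229,700; Garrison Zone $39,000 + $165,050 = $204,050.

Pioneer Precinct: $100,030 | West Ward: $50,930 | Redwood Borough: $137,480 | Bellamy District: $229,700 | Garrison Zone: $204,050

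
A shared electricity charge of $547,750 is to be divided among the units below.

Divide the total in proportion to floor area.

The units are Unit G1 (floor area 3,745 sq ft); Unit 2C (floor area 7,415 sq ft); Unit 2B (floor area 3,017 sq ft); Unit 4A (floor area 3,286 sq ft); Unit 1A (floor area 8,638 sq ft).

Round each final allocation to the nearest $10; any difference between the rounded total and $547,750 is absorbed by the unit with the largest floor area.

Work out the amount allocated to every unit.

Floor area total: 3,745 + 7,415 + 3,017 + 3,286 + 8,638 = 26,101.
Unrounded shares: Unit G1 78,591.77; Unit 2C 155,609.60; Unit 2B 63,314.12; Unit 4A 68,959.29; Unit 1A 181,275.22.
At nearest $10: Unit G1 $78,590; Unit 2C $155,610; Unit 2B $63,310; Unit 4A $68,960; Unit 1A $181,280. Sum = $547,750.
No rounding difference to absorb.

Unit G1: $78,590; Unit 2C: $155,610; Unit 2B: $63,310; Unit 4A: $68,960; Unit 1A: $181,280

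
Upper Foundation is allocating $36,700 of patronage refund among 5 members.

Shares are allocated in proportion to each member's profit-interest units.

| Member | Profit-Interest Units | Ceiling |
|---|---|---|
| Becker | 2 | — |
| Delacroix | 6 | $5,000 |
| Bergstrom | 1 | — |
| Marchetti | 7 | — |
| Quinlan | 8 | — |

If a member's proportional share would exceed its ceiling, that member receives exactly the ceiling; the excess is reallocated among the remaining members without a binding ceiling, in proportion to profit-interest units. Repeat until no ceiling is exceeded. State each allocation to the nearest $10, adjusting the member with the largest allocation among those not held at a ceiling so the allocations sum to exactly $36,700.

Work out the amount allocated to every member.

Combined profit-interest units = 24.
Unconstrained shares: Becker 3,058.33; Delacroix 9,175.00; Bergstrom 1,529.17; Marchetti 10,704.17; Quinlan 12,233.33.
Capped: Delacroix ($5,000); remaining pool $31,700 reallocated over remaining profit-interest units 18.
Remaining shares: Becker 3,522.22 → $3,520; Bergstrom 1,761.11 → $1,760; Marchetti 12,327.78 → $12,330; Quinlan 14,088.89 → $14,090.

Becker: $3,520 · Delacroix: $5,000 · Bergstrom: $1,760 · Marchetti: $12,330 · Quinlan: $14,090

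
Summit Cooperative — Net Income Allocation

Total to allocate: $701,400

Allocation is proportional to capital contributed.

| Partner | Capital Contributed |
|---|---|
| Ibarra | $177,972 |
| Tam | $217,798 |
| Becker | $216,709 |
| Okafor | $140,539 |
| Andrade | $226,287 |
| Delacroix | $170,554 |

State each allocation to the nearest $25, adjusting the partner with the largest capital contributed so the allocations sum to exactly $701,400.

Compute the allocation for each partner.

Ibarra: $108,550 · Tam: $132,850 · Becker: $132,200 · Okafor: $85,725 · Andrade: $138,050 · Delacroix: $104,025

Sum of capital contributed: 1,149,859.
Proportional shares: Ibarra 177,972/1,149,859 × $701,400 = 108,560.75; Tam 217,798/1,149,859 × $701,400 = 132,854.13; Becker 216,709/1,149,859 × $701,400 = 132,189.85; Okafor 140,539/1,149,859 × $701,400 = 85,727.08; Andrade 226,287/1,149,859 × $701,400 = 138,032.32; Delacroix 170,554/1,149,859 × $701,400 = 104,035.86.
Rounded to nearest $25: Ibarra $108,550; Tam $132,850; Becker $132,200; Okafor $85,725; Andrade $138,025; Delacroix $104,025. Sum = $701,375.
Difference $701,400 − $701,375 = +$25 applied to largest capital contributed (Andrade): Andrade becomes $138,050.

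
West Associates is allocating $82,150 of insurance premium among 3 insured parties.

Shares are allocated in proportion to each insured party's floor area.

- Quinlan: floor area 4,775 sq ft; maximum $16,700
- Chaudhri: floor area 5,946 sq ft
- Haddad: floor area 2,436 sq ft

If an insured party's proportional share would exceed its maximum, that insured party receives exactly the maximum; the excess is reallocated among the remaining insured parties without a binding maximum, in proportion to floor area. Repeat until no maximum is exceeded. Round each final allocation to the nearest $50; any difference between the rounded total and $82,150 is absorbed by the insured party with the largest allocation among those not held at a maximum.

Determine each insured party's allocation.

Combined floor area = 13,157.
Proportional shares (ignoring caps): Quinlan 29,814.26; Chaudhri 37,125.78; Haddad 15,209.96.
Cap binds for Quinlan ($16,700); residual $65,450 reallocated over remaining floor area 8,382.
Redistributed shares: Chaudhri 46,428.74 → $46,450; Haddad 19,021.26 → $19,000.

Quinlan: $16,700 · Chaudhri: $46,450 · Haddad: $19,000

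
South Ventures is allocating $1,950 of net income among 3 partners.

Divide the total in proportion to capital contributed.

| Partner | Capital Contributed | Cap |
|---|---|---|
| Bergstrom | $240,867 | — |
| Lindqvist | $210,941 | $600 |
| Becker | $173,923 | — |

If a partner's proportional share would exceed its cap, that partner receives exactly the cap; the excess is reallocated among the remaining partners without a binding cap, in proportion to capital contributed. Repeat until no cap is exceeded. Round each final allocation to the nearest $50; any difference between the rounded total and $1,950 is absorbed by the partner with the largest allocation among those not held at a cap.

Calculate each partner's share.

Bergstrom: $800; Lindqvist: $600; Becker: $550

Sum of capital contributed: 625,731.
Pro-rata shares before constraints: Bergstrom 750.63; Lindqvist 657.37; Becker 542.01.
Capped: Lindqvist ($600); balance $1,350 reallocated over remaining capital contributed 414,790.
Remaining shares: Bergstrom 783.94 → $800; Becker 566.06 → $550.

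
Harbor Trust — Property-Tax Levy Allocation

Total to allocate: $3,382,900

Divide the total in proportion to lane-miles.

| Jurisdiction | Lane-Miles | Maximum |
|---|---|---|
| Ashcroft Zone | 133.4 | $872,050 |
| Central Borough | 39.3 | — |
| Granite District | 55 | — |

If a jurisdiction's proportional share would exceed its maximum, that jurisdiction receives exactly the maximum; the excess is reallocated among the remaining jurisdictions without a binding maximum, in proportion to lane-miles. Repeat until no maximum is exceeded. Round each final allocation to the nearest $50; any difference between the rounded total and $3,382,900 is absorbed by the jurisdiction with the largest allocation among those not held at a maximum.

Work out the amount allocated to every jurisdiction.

Combined lane-miles = 227.7.
Proportional shares (ignoring caps): Ashcroft Zone 1,981,901.01; Central Borough 583,873.39; Granite District 817,125.60.
Held at cap: Ashcroft Zone ($872,050); balance $2,510,850 reallocated over remaining lane-miles 94.3.
Shares after redistribution: Central Borough 1,046,409.38 → $1,046,400; Granite District 1,464,440.62 → $1,464,450.

Ashcroft Zone: $872,050 · Central Borough: $1,046,400 · Granite District: $1,464,450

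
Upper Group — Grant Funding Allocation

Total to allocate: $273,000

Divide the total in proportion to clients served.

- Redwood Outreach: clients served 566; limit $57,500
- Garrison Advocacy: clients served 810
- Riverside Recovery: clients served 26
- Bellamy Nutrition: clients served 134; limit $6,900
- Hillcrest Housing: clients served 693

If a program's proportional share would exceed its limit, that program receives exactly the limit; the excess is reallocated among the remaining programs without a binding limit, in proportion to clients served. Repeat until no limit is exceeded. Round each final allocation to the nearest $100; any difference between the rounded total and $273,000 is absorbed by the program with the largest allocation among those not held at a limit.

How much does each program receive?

Total clients served = 2,229.
Unconstrained shares: Redwood Outreach 69,321.67; Garrison Advocacy 99,205.92; Riverside Recovery 3,184.39; Bellamy Nutrition 16,411.84; Hillcrest Housing 84,876.18.
Capped: Redwood Outreach ($57,500), Bellamy Nutrition ($6,900); residual $208,600 reallocated over remaining clients served 1,529.
Redistributed shares: Garrison Advocacy 110,507.52 → $110,500; Riverside Recovery 3,547.16 → $3,500; Hillcrest Housing 94,545.32 → $94,500.
Rounding difference +$100 applied to Garrison Advocacy → $110,600.

Redwood Outreach: $57,500 | Garrison Advocacy: $110,600 | Riverside Recovery: $3,500 | Bellamy Nutrition: $6,900 | Hillcrest Housing: $94,500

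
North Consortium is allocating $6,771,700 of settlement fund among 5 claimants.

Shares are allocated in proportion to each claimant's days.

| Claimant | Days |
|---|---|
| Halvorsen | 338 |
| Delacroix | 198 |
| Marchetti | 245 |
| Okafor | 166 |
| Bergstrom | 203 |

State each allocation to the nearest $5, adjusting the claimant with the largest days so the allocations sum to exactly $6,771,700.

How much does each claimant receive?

Halvorsen: $1,990,295; Delacroix: $1,165,910; Marchetti: $1,442,665; Okafor: $977,480; Bergstrom: $1,195,350

Sum of days: 338 + 198 + 245 + 166 + 203 = 1,150.
Proportional shares: Halvorsen 1,990,290.96; Delacroix 1,165,910.09; Marchetti 1,442,666.52; Okafor 977,480.17; Bergstrom 1,195,352.26.
Rounded to nearest $5: Halvorsen $1,990,290; Delacroix $1,165,910; Marchetti $1,442,665; Okafor $977,480; Bergstrom $1,195,350. Sum = $6,771,695.
Difference $6,771,700 − $6,771,695 = +$5 applied to largest days (Halvorsen): Halvorsen becomes $1,990,295.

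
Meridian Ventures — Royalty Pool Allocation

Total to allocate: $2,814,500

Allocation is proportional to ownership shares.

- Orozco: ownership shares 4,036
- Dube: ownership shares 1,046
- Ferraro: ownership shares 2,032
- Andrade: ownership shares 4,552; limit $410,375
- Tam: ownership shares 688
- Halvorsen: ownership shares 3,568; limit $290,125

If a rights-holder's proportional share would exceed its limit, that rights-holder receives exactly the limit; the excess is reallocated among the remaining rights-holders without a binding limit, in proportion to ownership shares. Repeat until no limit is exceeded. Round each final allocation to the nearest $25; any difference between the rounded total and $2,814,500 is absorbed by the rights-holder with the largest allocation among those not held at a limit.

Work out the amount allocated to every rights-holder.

Orozco: $1,093,575; Dube: $283,425; Ferraro: $550,575; Andrade: $410,375; Tam: $186,425; Halvorsen: $290,125

Sum of ownership shares: 15,922.
Proportional shares (ignoring caps): Orozco 713,435.62; Dube 184,899.32; Ferraro 359,192.56; Andrade 804,647.91; Tam 121,616.38; Halvorsen 630,708.20.
Cap binds for Andrade ($410,375), Halvorsen ($290,125); balance $2,114,000 reallocated over remaining ownership shares 7,802.
Shares after redistribution: Orozco 1,093,579.08 → $1,093,575; Dube 283,420.15 → $283,425; Ferraro 550,582.93 → $550,575; Tam 186,417.84 → $186,425.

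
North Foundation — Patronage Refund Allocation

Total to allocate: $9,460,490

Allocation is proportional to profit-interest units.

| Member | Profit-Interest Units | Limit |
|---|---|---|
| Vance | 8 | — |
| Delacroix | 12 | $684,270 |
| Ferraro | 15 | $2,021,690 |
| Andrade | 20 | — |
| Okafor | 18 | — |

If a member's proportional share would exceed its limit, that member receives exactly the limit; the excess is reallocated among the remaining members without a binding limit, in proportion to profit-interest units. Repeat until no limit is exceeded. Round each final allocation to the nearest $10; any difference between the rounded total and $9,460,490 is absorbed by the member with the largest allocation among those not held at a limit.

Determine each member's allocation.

Vance: $1,174,700 · Delacroix: $684,270 · Ferraro: $2,021,690 · Andrade: $2,936,750 · Okafor: $2,643,080

Sum of profit-interest units: 73.
Unconstrained shares: Vance 1,036,766.03; Delacroix 1,555,149.04; Ferraro 1,943,936.30; Andrade 2,591,915.07; Okafor 2,332,723.56.
Cap binds for Delacroix ($684,270); remaining pool $8,776,220 reallocated over remaining profit-interest units 61.
Cap binds for Ferraro ($2,021,690); remaining pool $6,754,530 reallocated over remaining profit-interest units 46.
Remaining shares: Vance 1,174,700.87 → $1,174,700; Andrade 2,936,752.17 → $2,936,750; Okafor 2,643,076.96 → $2,643,080.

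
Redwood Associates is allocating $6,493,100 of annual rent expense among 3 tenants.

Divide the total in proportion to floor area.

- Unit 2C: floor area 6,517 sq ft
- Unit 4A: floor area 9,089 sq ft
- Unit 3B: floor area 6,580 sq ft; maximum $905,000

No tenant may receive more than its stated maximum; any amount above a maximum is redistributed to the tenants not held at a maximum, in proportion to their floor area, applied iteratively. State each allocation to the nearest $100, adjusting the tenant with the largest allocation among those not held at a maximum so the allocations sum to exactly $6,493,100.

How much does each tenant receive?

Combined floor area = 22,186.
Pro-rata shares before constraints: Unit 2C 1,907,307.88; Unit 4A 2,660,046.24; Unit 3B 1,925,745.88.
Cap binds for Unit 3B ($905,000); residual $5,588,100 reallocated over remaining floor area 15,606.
Remaining shares: Unit 2C 2,333,567.07 → $2,333,600; Unit 4A 3,254,532.93 → $3,254,500.

Unit 2C: $2,333,600 · Unit 4A: $3,254,500 · Unit 3B: $905,000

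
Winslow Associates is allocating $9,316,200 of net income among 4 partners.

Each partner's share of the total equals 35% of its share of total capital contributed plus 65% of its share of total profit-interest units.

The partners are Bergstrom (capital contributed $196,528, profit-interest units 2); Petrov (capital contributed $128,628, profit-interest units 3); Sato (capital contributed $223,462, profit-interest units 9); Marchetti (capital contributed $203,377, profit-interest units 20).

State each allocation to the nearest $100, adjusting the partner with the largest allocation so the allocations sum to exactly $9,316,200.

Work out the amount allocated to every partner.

Capital contributed total 751,995; profit-interest units total 34.
Combined weights (35% capital contributed + 65% profit-interest units): Bergstrom 0.1297; Petrov 0.1172; Sato 0.2761; Marchetti 0.4770.
Pro-rata amounts: Bergstrom 1,208,358.20; Petrov 1,092,045.84; Sato 2,571,871.49; Marchetti 4,443,924.47.
At nearest $100: Bergstrom $1,208,400; Petrov $1,092,000; Sato $2,571,900; Marchetti $4,443,900. Sum = $9,316,200.
No rounding difference to absorb.

Bergstrom: $1,208,400 | Petrov: $1,092,000 | Sato: $2,571,900 | Marchetti: $4,443,900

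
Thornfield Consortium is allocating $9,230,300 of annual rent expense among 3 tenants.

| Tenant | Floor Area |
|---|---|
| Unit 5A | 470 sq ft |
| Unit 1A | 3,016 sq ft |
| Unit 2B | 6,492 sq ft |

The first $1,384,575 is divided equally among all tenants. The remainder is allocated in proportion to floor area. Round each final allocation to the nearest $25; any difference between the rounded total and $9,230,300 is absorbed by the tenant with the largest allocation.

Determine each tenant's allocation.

Unit 5A: $831,075 · Unit 1A: $2,833,025 · Unit 2B: $5,566,200

First tranche $1,384,575 split equally: $461,525 each.
Remainder $7,845,725 by floor area (total 9,978): Unit 5A 369,562.11 → $369,550; Unit 1A 2,371,487.93 → $2,371,500; Unit 2B 5,104,674.95 → $5,104,675.
Totals: Unit 5A $461,525 + $369,550 = $831,075; Unit 1A $461,525 + $2,371,500 = $2,833,025; Unit 2B $461,525 + $5,104,675 = $5,566,200.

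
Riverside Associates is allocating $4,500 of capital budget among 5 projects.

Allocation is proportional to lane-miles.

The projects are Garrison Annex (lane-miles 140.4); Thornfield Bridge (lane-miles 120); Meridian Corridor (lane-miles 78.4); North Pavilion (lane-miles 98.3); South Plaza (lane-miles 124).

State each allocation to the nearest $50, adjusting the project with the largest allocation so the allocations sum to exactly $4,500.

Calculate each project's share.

Total lane-miles = 561.1.
Raw shares: Garrison Annex 140.4/561.1 × $4,500 = 1,126.00; Thornfield Bridge 120/561.1 × $4,500 = 962.40; Meridian Corridor 78.4/561.1 × $4,500 = 628.76; North Pavilion 98.3/561.1 × $4,500 = 788.36; South Plaza 124/561.1 × $4,500 = 994.48.
At nearest $50: Garrison Annex $1,150; Thornfield Bridge $950; Meridian Corridor $650; North Pavilion $800; South Plaza $1,000. Sum = $4,550.
Difference $4,500 − $4,550 = −$50 applied to largest allocation (Garrison Annex): Garrison Annex becomes $1,100.

Garrison Annex: $1,100; Thornfield Bridge: $950; Meridian Corridor: $650; North Pavilion: $800; South Plaza: $1,000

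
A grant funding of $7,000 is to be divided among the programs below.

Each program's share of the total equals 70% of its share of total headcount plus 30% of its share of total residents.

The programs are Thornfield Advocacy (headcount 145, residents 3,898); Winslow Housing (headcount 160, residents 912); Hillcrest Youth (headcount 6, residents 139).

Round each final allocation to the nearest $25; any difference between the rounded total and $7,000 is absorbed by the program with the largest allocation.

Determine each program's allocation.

Thornfield Advocacy: $3,950 | Winslow Housing: $2,900 | Hillcrest Youth: $150

Headcount total 311; residents total 4,949.
Blended shares (70% headcount + 30% residents): Thornfield Advocacy 0.5627; Winslow Housing 0.4154; Hillcrest Youth 0.0219.
Proportional shares: Thornfield Advocacy 3,938.60; Winslow Housing 2,907.89; Hillcrest Youth 153.52.
Rounded to nearest $25: Thornfield Advocacy $3,950; Winslow Housing $2,900; Hillcrest Youth $150. Sum = $7,000.
Sum already equals the total — no adjustment.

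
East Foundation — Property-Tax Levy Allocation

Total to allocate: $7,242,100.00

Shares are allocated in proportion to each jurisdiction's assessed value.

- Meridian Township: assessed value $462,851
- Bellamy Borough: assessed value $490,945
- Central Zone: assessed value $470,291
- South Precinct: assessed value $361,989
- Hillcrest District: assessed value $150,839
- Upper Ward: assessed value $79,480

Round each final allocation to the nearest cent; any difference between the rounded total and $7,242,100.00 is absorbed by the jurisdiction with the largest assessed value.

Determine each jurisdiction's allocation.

Meridian Township: $1,662,379.26 · Bellamy Borough: $1,763,281.89 · Central Zone: $1,689,100.82 · South Precinct: $1,300,122.51 · Hillcrest District: $541,754.53 · Upper Ward: $285,460.99

Combined assessed value = 462,851 + 490,945 + 470,291 + 361,989 + 150,839 + 79,480 = 2,016,395.
Raw shares: Meridian Township 1,662,379.2596; Bellamy Borough 1,763,281.8890; Central Zone 1,689,100.8216; South Precinct 1,300,122.5141; Hillcrest District 541,754.5282; Upper Ward 285,460.9876.
Rounded to nearest cent: Meridian Township $1,662,379.26; Bellamy Borough $1,763,281.89; Central Zone $1,689,100.82; South Precinct $1,300,122.51; Hillcrest District $541,754.53; Upper Ward $285,460.99. Sum = $7,242,100.00.
Rounded total matches; no reconciliation needed.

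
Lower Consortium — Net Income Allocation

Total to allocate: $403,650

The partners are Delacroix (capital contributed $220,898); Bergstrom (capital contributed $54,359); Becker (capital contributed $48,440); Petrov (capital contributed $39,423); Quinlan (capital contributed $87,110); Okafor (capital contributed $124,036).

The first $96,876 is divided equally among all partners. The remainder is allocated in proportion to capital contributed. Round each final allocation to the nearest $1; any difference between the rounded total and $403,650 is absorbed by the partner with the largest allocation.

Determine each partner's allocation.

Delacroix: $134,150; Bergstrom: $45,185; Becker: $42,023; Petrov: $37,206; Quinlan: $62,680; Okafor: $82,406

Equal tier: $96,876 ÷ 6 = $16,146 apiece.
Remainder $306,774 by capital contributed (total 574,266): Delacroix 118,004.14 → $118,004; Bergstrom 29,038.68 → $29,039; Becker 25,876.74 → $25,877; Petrov 21,059.84 → $21,060; Quinlan 46,534.33 → $46,534; Okafor 66,260.27 → $66,260.
Totals: Delacroix $16,146 + $118,004 = $134,150; Bergstrom $16,146 + $29,039 = $45,185; Becker $16,146 + $25,877 = $42,023; Petrov $16,146 + $21,060 = $37,206; Quinlan $16,146 + $46,534 = $62,680; Okafor $16,146 + $66,260 = $82,406.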